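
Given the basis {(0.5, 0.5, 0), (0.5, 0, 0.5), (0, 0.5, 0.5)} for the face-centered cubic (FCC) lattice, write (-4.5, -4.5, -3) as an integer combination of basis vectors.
-6b₁ - 3b₂ - 3b₃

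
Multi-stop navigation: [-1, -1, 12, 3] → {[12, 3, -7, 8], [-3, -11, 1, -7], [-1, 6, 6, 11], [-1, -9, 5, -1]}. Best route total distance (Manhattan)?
107
(one optimal route: (-1, -1, 12, 3) → (-3, -11, 1, -7) → (-1, -9, 5, -1) → (-1, 6, 6, 11) → (12, 3, -7, 8))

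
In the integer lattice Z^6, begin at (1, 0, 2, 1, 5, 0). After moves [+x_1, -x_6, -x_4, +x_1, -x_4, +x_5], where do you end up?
(3, 0, 2, -1, 6, -1)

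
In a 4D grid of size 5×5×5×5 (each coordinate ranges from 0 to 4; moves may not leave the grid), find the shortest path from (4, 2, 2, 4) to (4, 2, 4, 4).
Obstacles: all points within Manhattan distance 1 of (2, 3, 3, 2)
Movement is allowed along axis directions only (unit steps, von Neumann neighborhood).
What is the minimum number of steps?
2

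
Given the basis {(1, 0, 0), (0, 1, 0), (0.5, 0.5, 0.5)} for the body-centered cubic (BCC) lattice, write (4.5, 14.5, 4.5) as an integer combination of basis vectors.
10b₂ + 9b₃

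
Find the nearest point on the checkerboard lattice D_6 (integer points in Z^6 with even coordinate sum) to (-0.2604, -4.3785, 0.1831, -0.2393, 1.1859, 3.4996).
(0, -4, 0, 0, 1, 3)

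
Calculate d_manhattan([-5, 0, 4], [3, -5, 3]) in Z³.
14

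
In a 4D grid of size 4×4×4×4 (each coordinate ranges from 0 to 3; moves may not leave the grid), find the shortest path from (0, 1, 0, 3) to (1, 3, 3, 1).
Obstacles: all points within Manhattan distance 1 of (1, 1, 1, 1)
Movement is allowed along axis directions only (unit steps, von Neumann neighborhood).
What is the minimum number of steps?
8
(one shortest path: (0, 1, 0, 3) → (1, 1, 0, 3) → (1, 2, 0, 3) → (1, 3, 0, 3) → (1, 3, 1, 3) → (1, 3, 2, 3) → (1, 3, 3, 3) → (1, 3, 3, 2) → (1, 3, 3, 1))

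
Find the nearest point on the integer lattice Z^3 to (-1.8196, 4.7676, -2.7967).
(-2, 5, -3)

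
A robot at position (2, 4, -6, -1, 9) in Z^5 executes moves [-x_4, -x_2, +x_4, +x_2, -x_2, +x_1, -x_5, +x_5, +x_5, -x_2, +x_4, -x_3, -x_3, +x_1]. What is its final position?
(4, 2, -8, 0, 10)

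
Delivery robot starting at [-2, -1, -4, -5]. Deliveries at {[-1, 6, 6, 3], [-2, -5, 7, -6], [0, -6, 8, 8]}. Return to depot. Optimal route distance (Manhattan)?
80
(one optimal route: (-2, -1, -4, -5) → (-1, 6, 6, 3) → (0, -6, 8, 8) → (-2, -5, 7, -6) → (-2, -1, -4, -5))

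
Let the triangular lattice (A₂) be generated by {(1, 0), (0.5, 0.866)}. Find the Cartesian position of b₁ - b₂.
(0.5, -0.866)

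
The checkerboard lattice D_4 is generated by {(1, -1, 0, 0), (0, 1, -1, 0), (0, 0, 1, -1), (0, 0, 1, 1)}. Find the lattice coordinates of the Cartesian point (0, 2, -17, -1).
2b₂ - 7b₃ - 8b₄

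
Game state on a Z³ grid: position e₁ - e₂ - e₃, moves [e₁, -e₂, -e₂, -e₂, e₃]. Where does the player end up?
(2, -4, 0)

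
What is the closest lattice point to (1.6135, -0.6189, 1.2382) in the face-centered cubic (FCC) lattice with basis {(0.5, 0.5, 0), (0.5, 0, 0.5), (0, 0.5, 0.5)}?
(1.5, -0.5, 1)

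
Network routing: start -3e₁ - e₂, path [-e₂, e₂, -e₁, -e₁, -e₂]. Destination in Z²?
(-5, -2)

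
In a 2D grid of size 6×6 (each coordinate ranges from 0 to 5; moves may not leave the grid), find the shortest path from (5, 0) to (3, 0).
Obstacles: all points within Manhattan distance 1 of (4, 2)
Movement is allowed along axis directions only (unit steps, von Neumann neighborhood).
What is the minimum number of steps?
2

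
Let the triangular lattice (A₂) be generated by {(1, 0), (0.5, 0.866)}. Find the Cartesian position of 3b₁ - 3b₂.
(1.5, -2.598)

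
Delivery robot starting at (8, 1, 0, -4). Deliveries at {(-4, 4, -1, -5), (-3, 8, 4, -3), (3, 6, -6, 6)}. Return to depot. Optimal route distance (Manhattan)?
82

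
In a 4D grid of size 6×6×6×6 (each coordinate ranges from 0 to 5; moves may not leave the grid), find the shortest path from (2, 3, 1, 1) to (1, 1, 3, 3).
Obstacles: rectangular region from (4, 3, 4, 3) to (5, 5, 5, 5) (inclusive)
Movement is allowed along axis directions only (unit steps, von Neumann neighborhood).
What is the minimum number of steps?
7
(one shortest path: (2, 3, 1, 1) → (1, 3, 1, 1) → (1, 2, 1, 1) → (1, 1, 1, 1) → (1, 1, 2, 1) → (1, 1, 3, 1) → (1, 1, 3, 2) → (1, 1, 3, 3))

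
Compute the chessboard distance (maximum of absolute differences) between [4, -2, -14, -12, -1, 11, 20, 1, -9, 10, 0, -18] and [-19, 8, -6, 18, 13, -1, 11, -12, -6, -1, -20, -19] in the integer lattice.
30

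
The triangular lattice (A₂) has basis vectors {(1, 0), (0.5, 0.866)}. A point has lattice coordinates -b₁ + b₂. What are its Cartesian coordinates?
(-0.5, 0.866)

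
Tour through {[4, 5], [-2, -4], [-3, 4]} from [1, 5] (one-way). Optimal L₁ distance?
20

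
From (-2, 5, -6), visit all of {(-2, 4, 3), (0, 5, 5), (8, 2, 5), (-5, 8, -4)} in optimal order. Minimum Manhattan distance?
38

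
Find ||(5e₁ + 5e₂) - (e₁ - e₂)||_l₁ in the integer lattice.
10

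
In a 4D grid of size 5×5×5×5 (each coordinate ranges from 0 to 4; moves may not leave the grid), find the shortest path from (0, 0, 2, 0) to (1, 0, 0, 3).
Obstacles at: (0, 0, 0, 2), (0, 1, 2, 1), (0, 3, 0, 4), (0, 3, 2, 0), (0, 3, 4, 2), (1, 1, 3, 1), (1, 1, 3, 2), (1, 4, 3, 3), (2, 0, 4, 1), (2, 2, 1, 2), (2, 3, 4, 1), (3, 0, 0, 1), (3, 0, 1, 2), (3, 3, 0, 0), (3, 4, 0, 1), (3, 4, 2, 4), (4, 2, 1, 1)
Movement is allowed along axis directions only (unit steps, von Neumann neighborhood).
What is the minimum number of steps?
6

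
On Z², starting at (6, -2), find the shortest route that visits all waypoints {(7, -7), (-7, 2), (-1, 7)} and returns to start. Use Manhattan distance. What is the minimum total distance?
56
(one optimal route: (6, -2) → (7, -7) → (-7, 2) → (-1, 7) → (6, -2))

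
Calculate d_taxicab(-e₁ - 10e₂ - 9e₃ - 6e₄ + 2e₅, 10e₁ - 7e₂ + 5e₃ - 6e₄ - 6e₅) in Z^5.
36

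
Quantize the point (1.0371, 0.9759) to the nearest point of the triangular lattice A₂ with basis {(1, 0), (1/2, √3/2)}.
(1.5, 0.866)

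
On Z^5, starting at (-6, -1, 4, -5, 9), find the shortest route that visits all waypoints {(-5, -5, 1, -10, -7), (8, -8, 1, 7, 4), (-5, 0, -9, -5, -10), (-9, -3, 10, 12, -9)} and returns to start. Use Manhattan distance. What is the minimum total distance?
186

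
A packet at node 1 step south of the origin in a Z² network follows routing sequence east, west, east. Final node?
(1, -1)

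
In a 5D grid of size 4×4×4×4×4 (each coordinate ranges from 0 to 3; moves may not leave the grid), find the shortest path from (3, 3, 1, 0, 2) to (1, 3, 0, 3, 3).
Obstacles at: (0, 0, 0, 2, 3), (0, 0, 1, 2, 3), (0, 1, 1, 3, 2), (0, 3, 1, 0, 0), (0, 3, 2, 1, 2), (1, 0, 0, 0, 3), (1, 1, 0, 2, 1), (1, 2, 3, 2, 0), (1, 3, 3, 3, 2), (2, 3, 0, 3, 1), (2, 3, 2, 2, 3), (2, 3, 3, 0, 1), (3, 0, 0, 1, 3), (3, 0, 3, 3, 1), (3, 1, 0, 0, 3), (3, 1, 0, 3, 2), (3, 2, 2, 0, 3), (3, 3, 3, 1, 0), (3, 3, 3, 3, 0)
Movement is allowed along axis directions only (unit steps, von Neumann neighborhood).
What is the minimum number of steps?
7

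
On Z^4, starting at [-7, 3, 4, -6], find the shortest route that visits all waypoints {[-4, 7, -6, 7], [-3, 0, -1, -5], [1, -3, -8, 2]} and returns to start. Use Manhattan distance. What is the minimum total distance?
86
(one optimal route: (-7, 3, 4, -6) → (-4, 7, -6, 7) → (1, -3, -8, 2) → (-3, 0, -1, -5) → (-7, 3, 4, -6))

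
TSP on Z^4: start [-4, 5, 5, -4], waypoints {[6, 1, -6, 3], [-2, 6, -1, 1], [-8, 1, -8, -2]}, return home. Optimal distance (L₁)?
78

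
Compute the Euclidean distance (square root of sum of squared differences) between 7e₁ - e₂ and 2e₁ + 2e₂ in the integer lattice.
5.83095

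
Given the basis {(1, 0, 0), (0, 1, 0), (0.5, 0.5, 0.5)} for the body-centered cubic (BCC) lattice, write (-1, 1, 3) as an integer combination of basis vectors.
-4b₁ - 2b₂ + 6b₃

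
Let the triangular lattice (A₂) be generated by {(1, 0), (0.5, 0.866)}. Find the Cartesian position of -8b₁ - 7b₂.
(-11.5, -6.062)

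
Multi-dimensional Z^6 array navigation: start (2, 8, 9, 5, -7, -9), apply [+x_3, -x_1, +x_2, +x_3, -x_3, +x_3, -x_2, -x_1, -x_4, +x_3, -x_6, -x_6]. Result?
(0, 8, 12, 4, -7, -11)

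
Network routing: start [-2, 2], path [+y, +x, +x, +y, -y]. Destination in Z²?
(0, 3)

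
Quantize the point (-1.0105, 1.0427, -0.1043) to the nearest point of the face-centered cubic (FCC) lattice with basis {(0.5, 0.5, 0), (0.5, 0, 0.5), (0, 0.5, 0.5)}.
(-1, 1, 0)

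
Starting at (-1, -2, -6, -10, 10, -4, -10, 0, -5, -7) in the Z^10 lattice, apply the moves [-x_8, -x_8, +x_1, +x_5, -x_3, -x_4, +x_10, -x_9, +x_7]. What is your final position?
(0, -2, -7, -11, 11, -4, -9, -2, -6, -6)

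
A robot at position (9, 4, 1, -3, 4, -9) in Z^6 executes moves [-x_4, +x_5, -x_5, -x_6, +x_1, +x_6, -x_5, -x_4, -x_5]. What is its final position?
(10, 4, 1, -5, 2, -9)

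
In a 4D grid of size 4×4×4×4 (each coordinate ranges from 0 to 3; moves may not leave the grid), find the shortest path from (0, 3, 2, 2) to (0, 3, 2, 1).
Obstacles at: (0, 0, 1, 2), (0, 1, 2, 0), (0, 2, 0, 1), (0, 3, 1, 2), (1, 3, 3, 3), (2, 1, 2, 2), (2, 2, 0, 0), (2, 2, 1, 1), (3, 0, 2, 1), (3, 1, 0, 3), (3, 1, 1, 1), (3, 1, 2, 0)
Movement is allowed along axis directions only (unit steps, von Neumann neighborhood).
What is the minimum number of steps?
1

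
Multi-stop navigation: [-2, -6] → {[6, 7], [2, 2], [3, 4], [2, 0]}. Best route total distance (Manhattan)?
21
(one optimal route: (-2, -6) → (2, 0) → (2, 2) → (3, 4) → (6, 7))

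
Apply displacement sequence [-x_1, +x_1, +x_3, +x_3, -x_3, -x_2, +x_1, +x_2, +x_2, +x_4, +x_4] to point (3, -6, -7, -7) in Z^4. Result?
(4, -5, -6, -5)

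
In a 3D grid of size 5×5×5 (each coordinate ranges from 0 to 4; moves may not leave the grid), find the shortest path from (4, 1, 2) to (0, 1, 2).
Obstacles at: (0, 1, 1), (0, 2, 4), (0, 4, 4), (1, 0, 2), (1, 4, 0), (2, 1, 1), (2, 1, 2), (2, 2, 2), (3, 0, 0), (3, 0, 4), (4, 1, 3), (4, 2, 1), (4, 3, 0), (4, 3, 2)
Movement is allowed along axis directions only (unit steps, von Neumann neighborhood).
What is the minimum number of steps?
6
(one shortest path: (4, 1, 2) → (3, 1, 2) → (3, 1, 3) → (2, 1, 3) → (1, 1, 3) → (0, 1, 3) → (0, 1, 2))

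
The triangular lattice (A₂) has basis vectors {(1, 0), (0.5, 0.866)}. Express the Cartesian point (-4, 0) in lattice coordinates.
-4b₁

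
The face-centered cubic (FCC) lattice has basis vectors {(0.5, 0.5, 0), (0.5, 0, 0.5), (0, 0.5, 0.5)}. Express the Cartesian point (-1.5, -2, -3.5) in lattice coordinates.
-3b₂ - 4b₃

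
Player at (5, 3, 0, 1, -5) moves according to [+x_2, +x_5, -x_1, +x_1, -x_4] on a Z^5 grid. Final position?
(5, 4, 0, 0, -4)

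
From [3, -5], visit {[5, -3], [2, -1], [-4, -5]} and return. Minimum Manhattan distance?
26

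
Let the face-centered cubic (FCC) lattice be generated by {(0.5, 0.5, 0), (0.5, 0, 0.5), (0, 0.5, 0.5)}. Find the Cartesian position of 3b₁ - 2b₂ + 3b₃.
(0.5, 3, 0.5)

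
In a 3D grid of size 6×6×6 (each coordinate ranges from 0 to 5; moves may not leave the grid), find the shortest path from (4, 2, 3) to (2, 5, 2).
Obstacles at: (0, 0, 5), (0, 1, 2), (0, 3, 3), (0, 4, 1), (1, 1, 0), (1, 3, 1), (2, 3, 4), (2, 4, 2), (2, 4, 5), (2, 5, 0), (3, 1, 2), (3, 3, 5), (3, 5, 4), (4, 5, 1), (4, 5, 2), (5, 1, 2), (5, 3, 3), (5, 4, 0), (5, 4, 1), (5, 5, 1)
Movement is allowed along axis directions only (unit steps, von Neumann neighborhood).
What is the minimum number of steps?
6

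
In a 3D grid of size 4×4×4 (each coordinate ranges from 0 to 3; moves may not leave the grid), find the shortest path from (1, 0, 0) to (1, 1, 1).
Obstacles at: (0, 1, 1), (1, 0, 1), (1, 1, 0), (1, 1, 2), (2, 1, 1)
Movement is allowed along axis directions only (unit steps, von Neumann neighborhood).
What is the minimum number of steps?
6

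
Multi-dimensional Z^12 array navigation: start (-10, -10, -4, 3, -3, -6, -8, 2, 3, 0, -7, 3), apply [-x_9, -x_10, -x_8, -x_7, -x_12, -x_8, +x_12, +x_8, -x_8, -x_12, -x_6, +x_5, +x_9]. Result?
(-10, -10, -4, 3, -2, -7, -9, 0, 3, -1, -7, 2)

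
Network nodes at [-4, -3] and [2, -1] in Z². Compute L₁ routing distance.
8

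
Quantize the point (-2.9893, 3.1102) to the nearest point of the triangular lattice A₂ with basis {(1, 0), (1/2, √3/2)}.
(-3, 3.464)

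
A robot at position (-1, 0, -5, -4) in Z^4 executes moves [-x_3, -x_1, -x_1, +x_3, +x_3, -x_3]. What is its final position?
(-3, 0, -5, -4)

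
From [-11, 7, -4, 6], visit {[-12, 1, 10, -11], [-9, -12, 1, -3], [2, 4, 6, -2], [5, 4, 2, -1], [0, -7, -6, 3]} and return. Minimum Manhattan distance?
160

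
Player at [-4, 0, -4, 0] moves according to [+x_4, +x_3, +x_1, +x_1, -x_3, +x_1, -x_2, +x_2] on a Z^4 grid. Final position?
(-1, 0, -4, 1)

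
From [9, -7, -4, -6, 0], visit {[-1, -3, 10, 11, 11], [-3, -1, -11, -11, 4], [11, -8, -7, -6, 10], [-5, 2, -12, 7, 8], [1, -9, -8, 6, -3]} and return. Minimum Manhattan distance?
192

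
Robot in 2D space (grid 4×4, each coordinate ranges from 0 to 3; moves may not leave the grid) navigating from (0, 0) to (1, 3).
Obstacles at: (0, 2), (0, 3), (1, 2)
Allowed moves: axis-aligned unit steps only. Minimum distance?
6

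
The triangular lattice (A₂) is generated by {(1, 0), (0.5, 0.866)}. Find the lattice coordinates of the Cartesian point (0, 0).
0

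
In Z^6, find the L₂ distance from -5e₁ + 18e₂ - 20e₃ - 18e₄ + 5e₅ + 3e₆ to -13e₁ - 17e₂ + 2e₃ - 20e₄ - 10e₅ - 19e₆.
49.8598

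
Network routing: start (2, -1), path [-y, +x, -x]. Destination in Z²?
(2, -2)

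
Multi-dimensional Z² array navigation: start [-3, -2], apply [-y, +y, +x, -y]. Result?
(-2, -3)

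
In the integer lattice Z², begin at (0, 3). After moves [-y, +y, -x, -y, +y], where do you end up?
(-1, 3)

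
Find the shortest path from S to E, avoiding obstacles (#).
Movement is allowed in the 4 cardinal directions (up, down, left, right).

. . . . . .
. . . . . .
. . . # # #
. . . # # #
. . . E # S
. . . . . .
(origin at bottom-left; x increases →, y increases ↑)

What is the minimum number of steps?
4
(one shortest path: (5, 1) → (5, 0) → (4, 0) → (3, 0) → (3, 1))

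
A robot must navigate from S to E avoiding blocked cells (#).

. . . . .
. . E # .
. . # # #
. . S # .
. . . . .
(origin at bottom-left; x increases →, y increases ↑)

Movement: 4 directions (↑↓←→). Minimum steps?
4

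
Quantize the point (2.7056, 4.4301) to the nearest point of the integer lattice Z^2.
(3, 4)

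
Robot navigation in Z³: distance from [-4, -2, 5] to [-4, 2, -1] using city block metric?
10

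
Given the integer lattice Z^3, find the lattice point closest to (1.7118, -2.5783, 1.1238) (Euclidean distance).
(2, -3, 1)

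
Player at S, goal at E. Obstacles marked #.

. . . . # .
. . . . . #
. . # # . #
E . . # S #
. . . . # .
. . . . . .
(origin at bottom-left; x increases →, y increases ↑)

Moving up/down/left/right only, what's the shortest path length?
8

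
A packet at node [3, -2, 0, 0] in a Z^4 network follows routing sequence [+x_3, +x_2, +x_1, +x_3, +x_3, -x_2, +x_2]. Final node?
(4, -1, 3, 0)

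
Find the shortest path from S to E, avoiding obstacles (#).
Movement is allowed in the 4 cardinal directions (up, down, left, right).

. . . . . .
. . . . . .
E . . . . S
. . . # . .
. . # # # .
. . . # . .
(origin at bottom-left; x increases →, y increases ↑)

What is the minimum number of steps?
5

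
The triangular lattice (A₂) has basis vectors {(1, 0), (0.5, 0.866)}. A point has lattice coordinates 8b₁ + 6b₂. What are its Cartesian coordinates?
(11, 5.196)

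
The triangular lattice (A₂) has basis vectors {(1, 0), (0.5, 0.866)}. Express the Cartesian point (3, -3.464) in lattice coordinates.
5b₁ - 4b₂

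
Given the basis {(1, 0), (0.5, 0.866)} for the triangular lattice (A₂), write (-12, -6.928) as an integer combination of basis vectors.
-8b₁ - 8b₂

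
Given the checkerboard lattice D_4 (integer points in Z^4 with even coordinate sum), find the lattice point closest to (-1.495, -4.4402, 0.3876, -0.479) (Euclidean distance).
(-2, -4, 0, 0)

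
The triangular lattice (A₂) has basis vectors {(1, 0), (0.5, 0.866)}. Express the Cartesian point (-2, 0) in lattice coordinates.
-2b₁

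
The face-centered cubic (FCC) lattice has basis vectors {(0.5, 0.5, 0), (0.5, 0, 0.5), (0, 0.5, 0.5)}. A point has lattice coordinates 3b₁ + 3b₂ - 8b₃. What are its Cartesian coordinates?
(3, -2.5, -2.5)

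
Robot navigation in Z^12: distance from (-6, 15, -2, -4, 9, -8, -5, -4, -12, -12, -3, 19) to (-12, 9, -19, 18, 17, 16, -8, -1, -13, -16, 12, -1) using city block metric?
129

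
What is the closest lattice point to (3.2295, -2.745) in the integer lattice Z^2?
(3, -3)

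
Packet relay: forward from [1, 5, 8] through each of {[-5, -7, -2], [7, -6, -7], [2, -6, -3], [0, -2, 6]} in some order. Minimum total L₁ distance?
46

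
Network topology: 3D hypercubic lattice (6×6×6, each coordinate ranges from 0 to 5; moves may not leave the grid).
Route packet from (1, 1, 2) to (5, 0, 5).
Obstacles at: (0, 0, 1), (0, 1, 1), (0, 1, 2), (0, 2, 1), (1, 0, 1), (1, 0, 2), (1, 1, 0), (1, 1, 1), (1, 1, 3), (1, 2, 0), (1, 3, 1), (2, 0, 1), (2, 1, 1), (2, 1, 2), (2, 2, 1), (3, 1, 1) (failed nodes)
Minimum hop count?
10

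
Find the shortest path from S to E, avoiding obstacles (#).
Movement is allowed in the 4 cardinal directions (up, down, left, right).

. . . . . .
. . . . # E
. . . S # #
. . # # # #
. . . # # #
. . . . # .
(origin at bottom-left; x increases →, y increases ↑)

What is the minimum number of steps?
5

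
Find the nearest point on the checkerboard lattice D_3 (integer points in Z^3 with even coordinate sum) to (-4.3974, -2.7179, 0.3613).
(-5, -3, 0)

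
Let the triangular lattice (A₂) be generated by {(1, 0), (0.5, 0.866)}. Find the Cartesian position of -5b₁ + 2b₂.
(-4, 1.732)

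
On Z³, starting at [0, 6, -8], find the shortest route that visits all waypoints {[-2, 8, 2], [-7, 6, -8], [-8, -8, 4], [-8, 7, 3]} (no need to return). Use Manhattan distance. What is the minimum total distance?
48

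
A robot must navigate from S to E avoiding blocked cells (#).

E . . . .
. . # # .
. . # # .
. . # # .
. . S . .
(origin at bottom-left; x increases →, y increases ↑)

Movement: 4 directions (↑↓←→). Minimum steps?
6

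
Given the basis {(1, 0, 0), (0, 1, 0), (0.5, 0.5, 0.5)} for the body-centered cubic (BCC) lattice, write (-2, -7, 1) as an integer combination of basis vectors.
-3b₁ - 8b₂ + 2b₃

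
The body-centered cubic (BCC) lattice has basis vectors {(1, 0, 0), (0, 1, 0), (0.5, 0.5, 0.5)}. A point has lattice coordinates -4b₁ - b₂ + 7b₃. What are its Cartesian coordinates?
(-0.5, 2.5, 3.5)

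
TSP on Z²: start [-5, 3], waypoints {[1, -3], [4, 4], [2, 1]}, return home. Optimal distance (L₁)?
32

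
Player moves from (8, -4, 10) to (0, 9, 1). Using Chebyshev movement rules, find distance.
13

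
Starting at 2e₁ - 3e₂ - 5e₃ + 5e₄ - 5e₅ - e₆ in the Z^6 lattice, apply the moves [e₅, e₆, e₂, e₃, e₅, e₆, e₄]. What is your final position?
(2, -2, -4, 6, -3, 1)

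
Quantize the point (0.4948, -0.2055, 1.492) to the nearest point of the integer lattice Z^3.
(0, 0, 1)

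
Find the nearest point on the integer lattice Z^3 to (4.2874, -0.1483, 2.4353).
(4, 0, 2)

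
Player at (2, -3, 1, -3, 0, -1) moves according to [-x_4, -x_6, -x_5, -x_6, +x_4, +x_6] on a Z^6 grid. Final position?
(2, -3, 1, -3, -1, -2)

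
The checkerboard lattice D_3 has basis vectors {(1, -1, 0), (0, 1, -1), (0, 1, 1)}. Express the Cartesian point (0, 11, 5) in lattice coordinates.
3b₂ + 8b₃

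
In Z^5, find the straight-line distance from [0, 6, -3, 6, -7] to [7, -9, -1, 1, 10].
24.3311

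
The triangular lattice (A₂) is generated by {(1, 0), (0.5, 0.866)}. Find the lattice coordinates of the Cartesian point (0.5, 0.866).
b₂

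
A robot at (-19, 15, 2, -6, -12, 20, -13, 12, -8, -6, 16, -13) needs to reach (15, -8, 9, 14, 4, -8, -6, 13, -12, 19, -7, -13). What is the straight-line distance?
66.2873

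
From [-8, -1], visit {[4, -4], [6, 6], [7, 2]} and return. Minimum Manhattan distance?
50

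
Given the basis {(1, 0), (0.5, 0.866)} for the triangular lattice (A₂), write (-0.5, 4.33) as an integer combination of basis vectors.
-3b₁ + 5b₂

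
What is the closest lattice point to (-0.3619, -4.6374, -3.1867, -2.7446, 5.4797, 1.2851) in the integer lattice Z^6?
(0, -5, -3, -3, 5, 1)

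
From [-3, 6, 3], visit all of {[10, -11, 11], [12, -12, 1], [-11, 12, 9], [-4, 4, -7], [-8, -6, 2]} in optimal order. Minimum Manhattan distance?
112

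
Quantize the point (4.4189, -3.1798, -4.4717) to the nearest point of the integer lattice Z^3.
(4, -3, -4)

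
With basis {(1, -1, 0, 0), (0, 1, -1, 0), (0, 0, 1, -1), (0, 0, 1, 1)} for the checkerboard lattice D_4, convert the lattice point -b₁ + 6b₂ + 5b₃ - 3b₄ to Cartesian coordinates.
(-1, 7, -4, -8)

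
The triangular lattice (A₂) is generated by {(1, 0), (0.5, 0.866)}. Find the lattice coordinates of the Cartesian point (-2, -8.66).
3b₁ - 10b₂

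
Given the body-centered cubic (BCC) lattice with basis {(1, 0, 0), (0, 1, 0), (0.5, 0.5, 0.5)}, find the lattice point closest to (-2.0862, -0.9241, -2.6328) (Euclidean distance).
(-2, -1, -3)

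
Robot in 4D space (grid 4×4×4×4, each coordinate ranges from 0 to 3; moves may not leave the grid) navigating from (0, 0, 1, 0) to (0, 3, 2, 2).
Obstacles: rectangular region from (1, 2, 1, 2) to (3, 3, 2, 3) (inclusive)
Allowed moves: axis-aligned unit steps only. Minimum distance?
6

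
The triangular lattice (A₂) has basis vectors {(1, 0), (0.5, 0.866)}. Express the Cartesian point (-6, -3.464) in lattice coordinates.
-4b₁ - 4b₂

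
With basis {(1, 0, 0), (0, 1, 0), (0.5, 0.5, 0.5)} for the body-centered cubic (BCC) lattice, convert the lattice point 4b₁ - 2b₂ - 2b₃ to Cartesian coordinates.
(3, -3, -1)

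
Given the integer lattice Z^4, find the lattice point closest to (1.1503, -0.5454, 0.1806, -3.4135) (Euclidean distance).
(1, -1, 0, -3)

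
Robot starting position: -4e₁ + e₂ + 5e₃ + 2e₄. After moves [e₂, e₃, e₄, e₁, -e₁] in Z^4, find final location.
(-4, 2, 6, 3)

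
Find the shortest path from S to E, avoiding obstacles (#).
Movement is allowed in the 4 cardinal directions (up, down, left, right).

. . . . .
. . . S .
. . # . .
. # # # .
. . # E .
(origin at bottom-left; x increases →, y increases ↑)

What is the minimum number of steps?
5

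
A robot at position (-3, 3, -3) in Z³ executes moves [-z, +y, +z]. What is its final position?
(-3, 4, -3)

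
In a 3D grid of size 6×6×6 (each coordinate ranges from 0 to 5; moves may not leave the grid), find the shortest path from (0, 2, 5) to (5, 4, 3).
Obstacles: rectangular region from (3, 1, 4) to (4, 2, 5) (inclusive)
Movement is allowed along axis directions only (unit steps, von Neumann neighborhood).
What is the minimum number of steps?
9
(one shortest path: (0, 2, 5) → (1, 2, 5) → (2, 2, 5) → (2, 3, 5) → (3, 3, 5) → (4, 3, 5) → (5, 3, 5) → (5, 4, 5) → (5, 4, 4) → (5, 4, 3))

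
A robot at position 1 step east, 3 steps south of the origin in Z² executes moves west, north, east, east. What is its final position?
(2, -2)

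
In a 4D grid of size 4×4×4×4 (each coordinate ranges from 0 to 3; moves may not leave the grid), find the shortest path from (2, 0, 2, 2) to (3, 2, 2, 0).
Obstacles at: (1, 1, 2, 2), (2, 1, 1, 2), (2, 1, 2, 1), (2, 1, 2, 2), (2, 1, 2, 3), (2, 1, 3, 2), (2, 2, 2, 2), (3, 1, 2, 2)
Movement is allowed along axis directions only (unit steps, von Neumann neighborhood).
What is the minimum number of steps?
5
(one shortest path: (2, 0, 2, 2) → (3, 0, 2, 2) → (3, 0, 2, 1) → (3, 1, 2, 1) → (3, 2, 2, 1) → (3, 2, 2, 0))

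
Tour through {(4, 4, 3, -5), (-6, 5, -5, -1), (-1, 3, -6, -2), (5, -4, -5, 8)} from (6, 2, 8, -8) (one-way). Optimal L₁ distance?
68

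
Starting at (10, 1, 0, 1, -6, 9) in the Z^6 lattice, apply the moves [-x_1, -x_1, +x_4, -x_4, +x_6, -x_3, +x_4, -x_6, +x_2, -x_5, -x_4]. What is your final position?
(8, 2, -1, 1, -7, 9)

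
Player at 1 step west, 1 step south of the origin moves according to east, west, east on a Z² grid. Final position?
(0, -1)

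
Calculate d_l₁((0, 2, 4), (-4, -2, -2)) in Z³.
14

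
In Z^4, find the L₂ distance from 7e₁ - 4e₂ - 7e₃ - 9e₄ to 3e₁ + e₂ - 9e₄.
9.48683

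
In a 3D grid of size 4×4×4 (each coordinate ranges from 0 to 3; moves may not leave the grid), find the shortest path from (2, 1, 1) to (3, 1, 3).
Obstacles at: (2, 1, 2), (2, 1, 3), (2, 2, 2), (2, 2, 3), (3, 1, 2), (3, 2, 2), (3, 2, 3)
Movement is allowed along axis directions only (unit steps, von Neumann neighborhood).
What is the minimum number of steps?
5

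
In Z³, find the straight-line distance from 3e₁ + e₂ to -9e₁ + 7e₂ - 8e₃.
15.6205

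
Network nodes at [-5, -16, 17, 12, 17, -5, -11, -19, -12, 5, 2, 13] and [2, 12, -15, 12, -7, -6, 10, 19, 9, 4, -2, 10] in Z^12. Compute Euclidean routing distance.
69.1809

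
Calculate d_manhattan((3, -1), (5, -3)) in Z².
4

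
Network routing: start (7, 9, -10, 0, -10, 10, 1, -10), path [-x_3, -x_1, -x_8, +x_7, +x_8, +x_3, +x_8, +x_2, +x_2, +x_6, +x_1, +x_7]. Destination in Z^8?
(7, 11, -10, 0, -10, 11, 3, -9)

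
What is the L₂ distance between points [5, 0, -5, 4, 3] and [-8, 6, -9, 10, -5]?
17.9165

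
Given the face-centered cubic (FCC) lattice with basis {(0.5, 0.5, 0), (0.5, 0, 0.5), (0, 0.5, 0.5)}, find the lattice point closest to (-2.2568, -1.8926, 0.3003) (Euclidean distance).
(-2.5, -2, 0.5)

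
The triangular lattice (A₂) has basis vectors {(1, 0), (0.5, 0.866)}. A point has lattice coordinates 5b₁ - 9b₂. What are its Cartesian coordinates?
(0.5, -7.794)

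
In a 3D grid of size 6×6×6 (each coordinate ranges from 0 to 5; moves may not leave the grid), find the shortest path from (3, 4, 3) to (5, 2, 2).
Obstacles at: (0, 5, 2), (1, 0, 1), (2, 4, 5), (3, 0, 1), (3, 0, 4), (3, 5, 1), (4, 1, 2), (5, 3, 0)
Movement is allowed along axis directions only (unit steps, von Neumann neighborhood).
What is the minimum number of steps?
5
(one shortest path: (3, 4, 3) → (4, 4, 3) → (5, 4, 3) → (5, 3, 3) → (5, 2, 3) → (5, 2, 2))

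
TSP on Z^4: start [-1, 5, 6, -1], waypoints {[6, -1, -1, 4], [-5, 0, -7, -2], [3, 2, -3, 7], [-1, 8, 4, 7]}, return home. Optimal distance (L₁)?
88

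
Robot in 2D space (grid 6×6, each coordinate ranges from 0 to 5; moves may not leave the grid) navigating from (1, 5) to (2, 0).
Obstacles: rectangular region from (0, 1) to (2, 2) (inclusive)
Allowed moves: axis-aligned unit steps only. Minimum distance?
8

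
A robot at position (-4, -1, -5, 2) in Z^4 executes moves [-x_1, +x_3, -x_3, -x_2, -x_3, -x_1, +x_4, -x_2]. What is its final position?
(-6, -3, -6, 3)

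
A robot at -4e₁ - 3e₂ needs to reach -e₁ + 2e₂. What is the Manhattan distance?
8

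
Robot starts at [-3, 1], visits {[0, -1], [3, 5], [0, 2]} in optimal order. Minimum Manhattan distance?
14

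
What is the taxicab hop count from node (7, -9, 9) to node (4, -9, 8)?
4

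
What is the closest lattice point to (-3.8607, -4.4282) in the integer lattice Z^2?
(-4, -4)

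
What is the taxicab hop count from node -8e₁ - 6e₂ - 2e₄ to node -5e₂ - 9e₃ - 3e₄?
19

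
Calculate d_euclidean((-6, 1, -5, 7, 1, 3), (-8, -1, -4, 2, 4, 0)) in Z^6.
7.2111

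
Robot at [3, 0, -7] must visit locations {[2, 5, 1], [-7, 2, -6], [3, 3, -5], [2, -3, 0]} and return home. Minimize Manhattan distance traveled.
54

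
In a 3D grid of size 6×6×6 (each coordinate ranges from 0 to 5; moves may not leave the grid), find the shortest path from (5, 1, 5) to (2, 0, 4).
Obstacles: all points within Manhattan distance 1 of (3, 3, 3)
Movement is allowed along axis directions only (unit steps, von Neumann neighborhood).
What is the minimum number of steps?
5
(one shortest path: (5, 1, 5) → (4, 1, 5) → (3, 1, 5) → (2, 1, 5) → (2, 0, 5) → (2, 0, 4))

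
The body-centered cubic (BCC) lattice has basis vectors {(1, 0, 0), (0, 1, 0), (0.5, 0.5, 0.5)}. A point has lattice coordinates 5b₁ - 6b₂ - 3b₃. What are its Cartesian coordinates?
(3.5, -7.5, -1.5)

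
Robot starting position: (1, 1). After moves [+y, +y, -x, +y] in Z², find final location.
(0, 4)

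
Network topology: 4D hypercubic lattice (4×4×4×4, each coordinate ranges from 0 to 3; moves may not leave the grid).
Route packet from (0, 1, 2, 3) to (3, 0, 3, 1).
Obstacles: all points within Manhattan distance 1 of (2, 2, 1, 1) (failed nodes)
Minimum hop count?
7
(one shortest path: (0, 1, 2, 3) → (1, 1, 2, 3) → (2, 1, 2, 3) → (3, 1, 2, 3) → (3, 0, 2, 3) → (3, 0, 3, 3) → (3, 0, 3, 2) → (3, 0, 3, 1))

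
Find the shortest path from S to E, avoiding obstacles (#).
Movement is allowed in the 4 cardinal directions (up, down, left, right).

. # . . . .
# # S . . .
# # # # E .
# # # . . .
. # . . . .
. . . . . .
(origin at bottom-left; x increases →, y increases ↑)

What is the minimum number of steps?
3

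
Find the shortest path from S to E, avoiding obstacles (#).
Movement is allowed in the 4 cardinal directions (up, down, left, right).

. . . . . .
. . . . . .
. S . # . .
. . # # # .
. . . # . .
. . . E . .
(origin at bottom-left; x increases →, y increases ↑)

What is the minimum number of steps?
5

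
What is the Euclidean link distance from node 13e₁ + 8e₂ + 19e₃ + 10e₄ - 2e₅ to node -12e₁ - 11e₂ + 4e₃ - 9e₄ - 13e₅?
41.1461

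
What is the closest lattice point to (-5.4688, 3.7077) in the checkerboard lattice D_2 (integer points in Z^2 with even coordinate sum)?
(-6, 4)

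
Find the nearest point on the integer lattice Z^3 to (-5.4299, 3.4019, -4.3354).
(-5, 3, -4)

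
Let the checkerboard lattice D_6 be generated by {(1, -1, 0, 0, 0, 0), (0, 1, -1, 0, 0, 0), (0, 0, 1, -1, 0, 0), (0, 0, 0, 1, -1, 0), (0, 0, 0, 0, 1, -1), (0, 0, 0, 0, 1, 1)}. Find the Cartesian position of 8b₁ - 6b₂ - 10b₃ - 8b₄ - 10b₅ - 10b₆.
(8, -14, -4, 2, -12, 0)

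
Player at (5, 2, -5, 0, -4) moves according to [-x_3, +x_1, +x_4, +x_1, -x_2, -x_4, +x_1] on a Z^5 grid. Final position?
(8, 1, -6, 0, -4)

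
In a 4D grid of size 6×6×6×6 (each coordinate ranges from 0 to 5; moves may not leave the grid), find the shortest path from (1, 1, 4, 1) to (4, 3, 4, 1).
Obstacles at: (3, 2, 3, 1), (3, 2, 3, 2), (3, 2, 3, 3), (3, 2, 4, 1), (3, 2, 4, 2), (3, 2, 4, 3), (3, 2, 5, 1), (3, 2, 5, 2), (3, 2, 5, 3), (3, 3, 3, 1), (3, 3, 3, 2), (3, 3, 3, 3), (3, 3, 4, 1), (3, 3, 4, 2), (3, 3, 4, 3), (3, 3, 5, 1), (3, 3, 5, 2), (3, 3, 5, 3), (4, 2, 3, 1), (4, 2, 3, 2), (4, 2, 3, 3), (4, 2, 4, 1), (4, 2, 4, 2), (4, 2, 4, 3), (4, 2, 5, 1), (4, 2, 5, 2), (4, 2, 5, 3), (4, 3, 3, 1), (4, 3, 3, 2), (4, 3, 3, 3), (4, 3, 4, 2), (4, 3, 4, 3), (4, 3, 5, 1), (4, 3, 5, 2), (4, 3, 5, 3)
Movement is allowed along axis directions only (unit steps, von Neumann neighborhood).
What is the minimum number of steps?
7
(one shortest path: (1, 1, 4, 1) → (2, 1, 4, 1) → (3, 1, 4, 1) → (4, 1, 4, 1) → (5, 1, 4, 1) → (5, 2, 4, 1) → (5, 3, 4, 1) → (4, 3, 4, 1))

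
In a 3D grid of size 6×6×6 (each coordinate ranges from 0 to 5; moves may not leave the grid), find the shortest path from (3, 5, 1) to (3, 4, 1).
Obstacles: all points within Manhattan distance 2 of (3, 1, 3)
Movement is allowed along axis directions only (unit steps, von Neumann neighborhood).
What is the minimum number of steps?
1
(one shortest path: (3, 5, 1) → (3, 4, 1))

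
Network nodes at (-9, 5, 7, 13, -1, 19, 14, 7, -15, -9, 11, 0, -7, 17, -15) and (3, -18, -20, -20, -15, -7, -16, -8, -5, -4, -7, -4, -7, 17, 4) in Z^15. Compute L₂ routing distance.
72.8972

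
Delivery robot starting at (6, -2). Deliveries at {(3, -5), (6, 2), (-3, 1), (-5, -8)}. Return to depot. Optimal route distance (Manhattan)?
42
(one optimal route: (6, -2) → (3, -5) → (-5, -8) → (-3, 1) → (6, 2) → (6, -2))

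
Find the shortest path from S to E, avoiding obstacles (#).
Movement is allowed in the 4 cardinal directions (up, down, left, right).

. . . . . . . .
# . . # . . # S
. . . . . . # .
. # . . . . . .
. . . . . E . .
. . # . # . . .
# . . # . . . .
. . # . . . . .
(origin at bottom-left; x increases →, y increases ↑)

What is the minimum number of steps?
5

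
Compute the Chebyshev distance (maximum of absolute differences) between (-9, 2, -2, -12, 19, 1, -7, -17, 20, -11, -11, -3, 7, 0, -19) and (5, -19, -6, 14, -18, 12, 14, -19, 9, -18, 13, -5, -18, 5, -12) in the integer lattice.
37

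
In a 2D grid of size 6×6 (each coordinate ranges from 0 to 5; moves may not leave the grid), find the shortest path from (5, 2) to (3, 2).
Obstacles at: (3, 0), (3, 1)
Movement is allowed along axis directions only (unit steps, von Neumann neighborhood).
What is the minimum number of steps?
2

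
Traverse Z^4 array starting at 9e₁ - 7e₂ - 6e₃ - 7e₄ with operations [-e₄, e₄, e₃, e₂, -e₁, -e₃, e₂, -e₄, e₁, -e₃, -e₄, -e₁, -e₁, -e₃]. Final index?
(7, -5, -8, -9)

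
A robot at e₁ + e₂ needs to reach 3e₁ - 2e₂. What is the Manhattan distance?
5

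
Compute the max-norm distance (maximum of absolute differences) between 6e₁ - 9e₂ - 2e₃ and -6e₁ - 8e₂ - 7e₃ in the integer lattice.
12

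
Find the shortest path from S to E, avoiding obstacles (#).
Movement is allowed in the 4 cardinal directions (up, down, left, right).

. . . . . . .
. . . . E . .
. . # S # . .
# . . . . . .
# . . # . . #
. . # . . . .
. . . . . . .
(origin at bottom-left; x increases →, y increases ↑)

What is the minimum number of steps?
2
(one shortest path: (3, 4) → (3, 5) → (4, 5))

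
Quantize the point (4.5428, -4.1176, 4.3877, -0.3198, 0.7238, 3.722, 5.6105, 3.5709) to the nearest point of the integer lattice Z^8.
(5, -4, 4, 0, 1, 4, 6, 4)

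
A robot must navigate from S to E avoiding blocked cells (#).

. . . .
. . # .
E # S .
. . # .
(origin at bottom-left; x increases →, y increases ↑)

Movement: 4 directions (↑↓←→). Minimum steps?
8
(one shortest path: (2, 1) → (3, 1) → (3, 2) → (3, 3) → (2, 3) → (1, 3) → (0, 3) → (0, 2) → (0, 1))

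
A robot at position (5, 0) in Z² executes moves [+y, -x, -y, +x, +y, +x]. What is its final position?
(6, 1)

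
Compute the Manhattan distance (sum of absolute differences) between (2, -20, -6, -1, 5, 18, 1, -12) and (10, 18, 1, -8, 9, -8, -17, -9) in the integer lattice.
111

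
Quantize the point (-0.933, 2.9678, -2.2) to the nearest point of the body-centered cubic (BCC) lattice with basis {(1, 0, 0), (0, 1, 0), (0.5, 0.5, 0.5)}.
(-1, 3, -2)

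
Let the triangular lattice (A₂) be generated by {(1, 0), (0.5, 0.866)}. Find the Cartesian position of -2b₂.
(-1, -1.732)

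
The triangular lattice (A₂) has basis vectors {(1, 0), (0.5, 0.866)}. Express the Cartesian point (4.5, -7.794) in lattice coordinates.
9b₁ - 9b₂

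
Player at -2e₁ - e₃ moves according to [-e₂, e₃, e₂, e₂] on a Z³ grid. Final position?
(-2, 1, 0)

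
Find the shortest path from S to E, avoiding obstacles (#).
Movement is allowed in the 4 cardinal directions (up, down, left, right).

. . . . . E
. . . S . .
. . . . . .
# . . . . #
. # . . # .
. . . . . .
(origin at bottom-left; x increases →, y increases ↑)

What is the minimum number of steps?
3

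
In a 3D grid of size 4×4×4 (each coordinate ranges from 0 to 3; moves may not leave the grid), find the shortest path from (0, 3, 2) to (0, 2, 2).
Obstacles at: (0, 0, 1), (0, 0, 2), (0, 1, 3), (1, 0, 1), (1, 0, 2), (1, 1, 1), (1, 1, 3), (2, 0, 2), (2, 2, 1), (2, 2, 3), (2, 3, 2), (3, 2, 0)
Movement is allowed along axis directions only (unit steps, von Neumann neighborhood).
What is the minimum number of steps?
1
(one shortest path: (0, 3, 2) → (0, 2, 2))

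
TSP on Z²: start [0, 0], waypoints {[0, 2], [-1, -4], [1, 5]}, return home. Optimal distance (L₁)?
22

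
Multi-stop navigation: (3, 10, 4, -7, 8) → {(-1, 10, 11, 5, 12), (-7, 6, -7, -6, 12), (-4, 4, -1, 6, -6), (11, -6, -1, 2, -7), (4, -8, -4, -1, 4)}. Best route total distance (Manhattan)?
163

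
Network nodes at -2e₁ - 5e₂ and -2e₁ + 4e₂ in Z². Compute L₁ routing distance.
9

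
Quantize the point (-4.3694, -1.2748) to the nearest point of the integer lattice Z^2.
(-4, -1)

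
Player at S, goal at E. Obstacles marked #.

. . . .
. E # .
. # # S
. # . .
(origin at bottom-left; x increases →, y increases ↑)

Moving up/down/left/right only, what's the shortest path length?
5
(one shortest path: (3, 1) → (3, 2) → (3, 3) → (2, 3) → (1, 3) → (1, 2))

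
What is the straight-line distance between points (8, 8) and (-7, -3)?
18.6011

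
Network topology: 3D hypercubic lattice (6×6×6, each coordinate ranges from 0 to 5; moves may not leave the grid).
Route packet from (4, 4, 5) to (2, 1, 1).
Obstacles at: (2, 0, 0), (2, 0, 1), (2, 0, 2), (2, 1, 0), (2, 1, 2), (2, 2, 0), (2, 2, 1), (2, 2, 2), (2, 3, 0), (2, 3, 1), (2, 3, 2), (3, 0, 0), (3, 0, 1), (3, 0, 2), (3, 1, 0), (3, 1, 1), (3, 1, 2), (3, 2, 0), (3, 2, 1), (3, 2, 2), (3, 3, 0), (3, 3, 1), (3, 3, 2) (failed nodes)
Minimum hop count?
11
(one shortest path: (4, 4, 5) → (3, 4, 5) → (2, 4, 5) → (1, 4, 5) → (1, 3, 5) → (1, 2, 5) → (1, 1, 5) → (1, 1, 4) → (1, 1, 3) → (1, 1, 2) → (1, 1, 1) → (2, 1, 1))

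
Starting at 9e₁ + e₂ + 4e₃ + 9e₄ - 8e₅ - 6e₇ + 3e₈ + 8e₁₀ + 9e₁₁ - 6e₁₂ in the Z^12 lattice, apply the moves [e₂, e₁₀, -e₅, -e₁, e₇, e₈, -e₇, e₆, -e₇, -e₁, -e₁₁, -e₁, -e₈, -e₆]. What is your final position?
(6, 2, 4, 9, -9, 0, -7, 3, 0, 9, 8, -6)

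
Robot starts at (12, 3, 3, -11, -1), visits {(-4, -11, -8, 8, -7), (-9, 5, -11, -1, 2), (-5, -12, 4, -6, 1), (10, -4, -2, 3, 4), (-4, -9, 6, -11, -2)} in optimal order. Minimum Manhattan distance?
167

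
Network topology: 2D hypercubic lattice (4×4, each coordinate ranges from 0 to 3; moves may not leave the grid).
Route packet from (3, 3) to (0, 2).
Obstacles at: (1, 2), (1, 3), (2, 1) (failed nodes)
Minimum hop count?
8
(one shortest path: (3, 3) → (3, 2) → (3, 1) → (3, 0) → (2, 0) → (1, 0) → (0, 0) → (0, 1) → (0, 2))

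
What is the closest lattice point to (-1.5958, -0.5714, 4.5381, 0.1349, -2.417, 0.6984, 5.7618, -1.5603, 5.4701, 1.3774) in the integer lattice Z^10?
(-2, -1, 5, 0, -2, 1, 6, -2, 5, 1)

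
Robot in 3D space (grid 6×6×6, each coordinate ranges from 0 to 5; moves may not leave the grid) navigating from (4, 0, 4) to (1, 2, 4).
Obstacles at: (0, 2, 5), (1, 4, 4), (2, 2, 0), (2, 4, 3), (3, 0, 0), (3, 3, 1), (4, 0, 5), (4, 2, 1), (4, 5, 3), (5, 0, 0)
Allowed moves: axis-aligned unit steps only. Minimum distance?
5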